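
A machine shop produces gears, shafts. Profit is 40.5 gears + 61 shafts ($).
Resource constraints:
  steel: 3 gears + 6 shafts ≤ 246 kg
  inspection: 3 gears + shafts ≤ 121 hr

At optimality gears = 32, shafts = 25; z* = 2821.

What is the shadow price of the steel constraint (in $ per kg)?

9.5

At the optimum: steel uses 246 of 246 (binding); inspection uses 121 of 121 (binding).
The binding rows give the dual system: 3·y_steel + 3·y_inspection = 40.5 and 6·y_steel + 1·y_inspection = 61.
→ y_steel = 9.5 and y_inspection = 4.
Shadow price of steel = 9.5.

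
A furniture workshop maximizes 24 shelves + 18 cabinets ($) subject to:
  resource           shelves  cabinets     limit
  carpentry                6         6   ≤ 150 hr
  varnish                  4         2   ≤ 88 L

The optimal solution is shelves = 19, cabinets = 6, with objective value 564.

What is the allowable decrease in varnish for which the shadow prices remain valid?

38

Binding constraints: carpentry, varnish. The basis is B = [[6,6],[4,2]] with det -12.
Per unit decrease in varnish, x* moves by d = (-0.5, 0.5).
The basis stays optimal until shelves reaches 0; allowable decrease = 38 L.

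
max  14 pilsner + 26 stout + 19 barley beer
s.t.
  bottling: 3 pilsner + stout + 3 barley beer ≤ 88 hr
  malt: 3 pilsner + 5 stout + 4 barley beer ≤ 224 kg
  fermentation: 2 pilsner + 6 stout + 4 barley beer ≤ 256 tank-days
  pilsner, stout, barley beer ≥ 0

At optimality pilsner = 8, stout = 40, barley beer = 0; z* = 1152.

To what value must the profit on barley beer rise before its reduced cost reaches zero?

Check each constraint at x*: bottling 64/88 (slack 24); malt 224/224 (tight); fermentation 256/256 (tight).
By complementary slackness, y = 0 for the non-binding constraint.
Dual feasibility on the basic columns requires 3·y_malt + 2·y_fermentation = 14, 5·y_malt + 6·y_fermentation = 26.
This yields shadow prices y_malt = 4, y_fermentation = 1.
barley beer enters the basis when its profit ≥ yᵀa₃ = 4·4 + 1·4 = 20.

20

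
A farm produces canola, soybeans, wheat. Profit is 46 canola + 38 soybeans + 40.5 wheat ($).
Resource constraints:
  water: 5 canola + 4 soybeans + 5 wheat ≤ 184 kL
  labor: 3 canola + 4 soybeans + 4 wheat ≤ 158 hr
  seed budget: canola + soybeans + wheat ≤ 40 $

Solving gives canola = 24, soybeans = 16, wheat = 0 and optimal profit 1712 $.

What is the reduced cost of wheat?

Check each constraint at x*: water 184/184 (tight); labor 136/158 (slack 22); seed budget 40/40 (tight).
Since labor is not tight, its dual is 0.
The binding rows give the dual system: 5·y_water + 1·y_seed budget = 46 and 4·y_water + 1·y_seed budget = 38.
This yields shadow prices y_water = 8, y_seed budget = 6.
Reduced cost of wheat: c₃ − yᵀa₃ = 40.5 − (8·5 + 6·1) = 40.5 − 46 = -5.5.

-5.5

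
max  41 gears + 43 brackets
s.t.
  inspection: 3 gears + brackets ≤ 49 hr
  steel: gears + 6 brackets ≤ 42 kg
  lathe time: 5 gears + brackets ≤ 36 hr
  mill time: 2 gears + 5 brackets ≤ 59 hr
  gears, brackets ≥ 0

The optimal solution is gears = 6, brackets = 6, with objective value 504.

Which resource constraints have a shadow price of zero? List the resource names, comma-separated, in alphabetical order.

inspection, mill time

inspection: 24/49 (slack 25)
steel: 42/42 (binding)
lathe time: 36/36 (binding)
mill time: 42/59 (slack 17)
By complementary slackness, a constraint with positive slack has shadow price 0 → inspection, mill time.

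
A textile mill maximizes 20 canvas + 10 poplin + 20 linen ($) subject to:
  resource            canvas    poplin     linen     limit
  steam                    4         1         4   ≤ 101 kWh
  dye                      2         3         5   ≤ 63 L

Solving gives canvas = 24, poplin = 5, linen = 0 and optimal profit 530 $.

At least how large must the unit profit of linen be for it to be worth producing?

26

Check each constraint at x*: steam 101/101 (tight); dye 63/63 (tight).
Dual feasibility on the basic columns requires 4·y_steam + 2·y_dye = 20, 1·y_steam + 3·y_dye = 10.
→ y_steam = 4 and y_dye = 2.
linen enters the basis when its profit ≥ yᵀa₃ = 4·4 + 2·5 = 26.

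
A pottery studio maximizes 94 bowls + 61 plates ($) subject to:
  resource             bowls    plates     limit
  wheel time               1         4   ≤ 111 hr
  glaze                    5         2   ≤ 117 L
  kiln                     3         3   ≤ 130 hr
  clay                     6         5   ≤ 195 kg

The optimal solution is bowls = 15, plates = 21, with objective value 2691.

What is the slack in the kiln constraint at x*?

kiln used = 3·15 + 3·21 = 108; slack = 130 − 108 = 22.

22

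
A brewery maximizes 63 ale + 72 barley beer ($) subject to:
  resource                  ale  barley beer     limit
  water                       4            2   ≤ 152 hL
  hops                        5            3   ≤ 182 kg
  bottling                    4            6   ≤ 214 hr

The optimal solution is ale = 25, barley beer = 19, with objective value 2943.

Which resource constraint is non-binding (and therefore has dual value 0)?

water: 138/152 (slack 14)
hops: 182/182 (binding)
bottling: 214/214 (binding)
By complementary slackness, a constraint with positive slack has shadow price 0 → water.

water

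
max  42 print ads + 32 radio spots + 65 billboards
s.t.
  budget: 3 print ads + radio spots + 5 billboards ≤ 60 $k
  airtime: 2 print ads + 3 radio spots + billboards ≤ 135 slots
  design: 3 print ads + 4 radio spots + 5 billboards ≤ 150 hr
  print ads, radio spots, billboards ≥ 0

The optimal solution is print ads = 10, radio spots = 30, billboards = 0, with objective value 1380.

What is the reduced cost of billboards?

Binding: budget and design. Non-binding: airtime (25 unused).
Since airtime is not tight, its dual is 0.
Dual feasibility on the basic columns requires 3·y_budget + 3·y_design = 42, 1·y_budget + 4·y_design = 32.
This yields shadow prices y_budget = 8, y_design = 6.
Reduced cost of billboards: c₃ − yᵀa₃ = 65 − (8·5 + 6·5) = 65 − 70 = -5.

-5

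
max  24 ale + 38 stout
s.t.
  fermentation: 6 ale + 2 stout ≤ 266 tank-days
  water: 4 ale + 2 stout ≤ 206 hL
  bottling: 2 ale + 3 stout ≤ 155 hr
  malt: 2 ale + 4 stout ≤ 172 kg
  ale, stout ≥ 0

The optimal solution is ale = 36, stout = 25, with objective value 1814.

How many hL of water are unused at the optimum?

12

water used = 4·36 + 2·25 = 194; slack = 206 − 194 = 12.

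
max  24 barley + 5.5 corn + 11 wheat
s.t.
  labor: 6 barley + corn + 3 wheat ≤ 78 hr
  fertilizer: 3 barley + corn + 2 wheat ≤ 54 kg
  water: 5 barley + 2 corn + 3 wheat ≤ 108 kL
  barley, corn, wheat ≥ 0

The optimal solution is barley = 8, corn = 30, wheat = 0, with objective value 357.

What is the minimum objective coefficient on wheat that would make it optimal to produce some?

13.5

At the optimum: labor uses 78 of 78 (binding); fertilizer uses 54 of 54 (binding); water uses 100 of 108 (slack = 8).
Slack constraints have shadow price 0 (complementary slackness).
From A_Bᵀ y = c: 6·y_labor + 3·y_fertilizer = 24; 1·y_labor + 1·y_fertilizer = 5.5.
Solving: y_labor = 2.5, y_fertilizer = 3.
wheat enters the basis when its profit ≥ yᵀa₃ = 2.5·3 + 3·2 = 13.5.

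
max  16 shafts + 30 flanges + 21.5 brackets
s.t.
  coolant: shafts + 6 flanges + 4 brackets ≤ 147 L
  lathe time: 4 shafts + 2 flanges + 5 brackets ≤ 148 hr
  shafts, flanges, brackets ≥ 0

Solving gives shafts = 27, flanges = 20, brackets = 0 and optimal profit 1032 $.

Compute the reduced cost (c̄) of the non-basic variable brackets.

-9.5

Check each constraint at x*: coolant 147/147 (tight); lathe time 148/148 (tight).
The binding rows give the dual system: 1·y_coolant + 4·y_lathe time = 16 and 6·y_coolant + 2·y_lathe time = 30.
This yields shadow prices y_coolant = 4, y_lathe time = 3.
Reduced cost of brackets: c₃ − yᵀa₃ = 21.5 − (4·4 + 3·5) = 21.5 − 31 = -9.5.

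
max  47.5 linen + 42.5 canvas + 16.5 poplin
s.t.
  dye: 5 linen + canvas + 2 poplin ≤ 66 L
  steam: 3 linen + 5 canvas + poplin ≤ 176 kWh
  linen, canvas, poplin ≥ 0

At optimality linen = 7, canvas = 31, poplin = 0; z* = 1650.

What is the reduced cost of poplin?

Check each constraint at x*: dye 66/66 (tight); steam 176/176 (tight).
The binding rows give the dual system: 5·y_dye + 3·y_steam = 47.5 and 1·y_dye + 5·y_steam = 42.5.
Solving: y_dye = 5, y_steam = 7.5.
Reduced cost of poplin: c₃ − yᵀa₃ = 16.5 − (5·2 + 7.5·1) = 16.5 − 17.5 = -1.

-1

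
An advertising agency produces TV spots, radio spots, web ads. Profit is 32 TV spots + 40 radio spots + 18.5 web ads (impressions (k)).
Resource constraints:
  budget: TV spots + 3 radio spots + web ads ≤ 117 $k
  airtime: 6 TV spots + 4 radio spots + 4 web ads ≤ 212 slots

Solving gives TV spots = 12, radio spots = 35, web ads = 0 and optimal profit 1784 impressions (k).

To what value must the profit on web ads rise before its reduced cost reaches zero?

24

Both budget and airtime are binding at x*.
Dual feasibility on the basic columns requires 1·y_budget + 6·y_airtime = 32, 3·y_budget + 4·y_airtime = 40.
→ y_budget = 8 and y_airtime = 4.
web ads enters the basis when its profit ≥ yᵀa₃ = 8·1 + 4·4 = 24.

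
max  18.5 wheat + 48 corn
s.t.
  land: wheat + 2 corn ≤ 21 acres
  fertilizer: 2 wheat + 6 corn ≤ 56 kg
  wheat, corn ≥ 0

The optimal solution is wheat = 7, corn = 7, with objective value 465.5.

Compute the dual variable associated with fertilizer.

Both land and fertilizer are binding at x*.
From A_Bᵀ y = c: 1·y_land + 2·y_fertilizer = 18.5; 2·y_land + 6·y_fertilizer = 48.
→ y_land = 7.5 and y_fertilizer = 5.5.
Shadow price of fertilizer = 5.5.

5.5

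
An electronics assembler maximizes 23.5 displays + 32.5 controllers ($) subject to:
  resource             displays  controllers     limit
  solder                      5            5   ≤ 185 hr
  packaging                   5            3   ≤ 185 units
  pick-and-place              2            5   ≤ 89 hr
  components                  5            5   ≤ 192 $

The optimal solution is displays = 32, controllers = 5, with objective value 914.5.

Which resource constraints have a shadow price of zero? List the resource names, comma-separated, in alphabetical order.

components, packaging

solder: 185/185 (binding)
packaging: 175/185 (slack 10)
pick-and-place: 89/89 (binding)
components: 185/192 (slack 7)
By complementary slackness, a constraint with positive slack has shadow price 0 → components, packaging.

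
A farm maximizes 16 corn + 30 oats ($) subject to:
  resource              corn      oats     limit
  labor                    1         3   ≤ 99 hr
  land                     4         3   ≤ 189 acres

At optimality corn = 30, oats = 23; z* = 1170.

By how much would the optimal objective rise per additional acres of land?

Check each constraint at x*: labor 99/99 (tight); land 189/189 (tight).
From A_Bᵀ y = c: 1·y_labor + 4·y_land = 16; 3·y_labor + 3·y_land = 30.
Solving: y_labor = 8, y_land = 2.
Shadow price of land = 2.

2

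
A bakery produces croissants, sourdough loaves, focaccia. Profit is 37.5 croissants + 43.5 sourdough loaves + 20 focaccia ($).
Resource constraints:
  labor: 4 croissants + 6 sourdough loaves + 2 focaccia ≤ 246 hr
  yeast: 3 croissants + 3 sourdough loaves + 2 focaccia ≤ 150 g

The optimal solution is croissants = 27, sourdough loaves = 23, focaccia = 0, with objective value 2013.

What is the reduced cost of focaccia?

-3

Both labor and yeast are binding at x*.
Dual feasibility on the basic columns requires 4·y_labor + 3·y_yeast = 37.5, 6·y_labor + 3·y_yeast = 43.5.
→ y_labor = 3 and y_yeast = 8.5.
Reduced cost of focaccia: c₃ − yᵀa₃ = 20 − (3·2 + 8.5·2) = 20 − 23 = -3.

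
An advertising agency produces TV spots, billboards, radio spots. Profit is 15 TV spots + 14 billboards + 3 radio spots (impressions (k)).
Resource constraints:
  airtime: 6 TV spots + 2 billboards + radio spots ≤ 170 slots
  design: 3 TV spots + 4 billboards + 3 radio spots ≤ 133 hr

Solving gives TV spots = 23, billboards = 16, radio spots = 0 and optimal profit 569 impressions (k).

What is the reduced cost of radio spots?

-7

At the optimum: airtime uses 170 of 170 (binding); design uses 133 of 133 (binding).
The binding rows give the dual system: 6·y_airtime + 3·y_design = 15 and 2·y_airtime + 4·y_design = 14.
This yields shadow prices y_airtime = 1, y_design = 3.
Reduced cost of radio spots: c₃ − yᵀa₃ = 3 − (1·1 + 3·3) = 3 − 10 = -7.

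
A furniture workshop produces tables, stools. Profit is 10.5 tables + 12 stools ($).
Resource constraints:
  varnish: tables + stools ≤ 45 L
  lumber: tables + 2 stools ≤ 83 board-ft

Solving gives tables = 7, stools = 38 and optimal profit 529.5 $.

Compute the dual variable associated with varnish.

Both varnish and lumber are binding at x*.
Dual feasibility on the basic columns requires 1·y_varnish + 1·y_lumber = 10.5, 1·y_varnish + 2·y_lumber = 12.
This yields shadow prices y_varnish = 9, y_lumber = 1.5.
Shadow price of varnish = 9.

9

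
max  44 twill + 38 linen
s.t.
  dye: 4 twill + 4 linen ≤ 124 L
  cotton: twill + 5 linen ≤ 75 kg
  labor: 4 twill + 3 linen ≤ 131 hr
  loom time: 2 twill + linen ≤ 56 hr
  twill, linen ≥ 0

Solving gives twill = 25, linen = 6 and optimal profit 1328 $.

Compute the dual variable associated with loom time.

6

At the optimum: dye uses 124 of 124 (binding); cotton uses 55 of 75 (slack = 20); labor uses 118 of 131 (slack = 13); loom time uses 56 of 56 (binding).
By complementary slackness, y = 0 for the non-binding constraints.
Dual feasibility on the basic columns requires 4·y_dye + 2·y_loom time = 44, 4·y_dye + 1·y_loom time = 38.
Solving: y_dye = 8, y_loom time = 6.
Shadow price of loom time = 6.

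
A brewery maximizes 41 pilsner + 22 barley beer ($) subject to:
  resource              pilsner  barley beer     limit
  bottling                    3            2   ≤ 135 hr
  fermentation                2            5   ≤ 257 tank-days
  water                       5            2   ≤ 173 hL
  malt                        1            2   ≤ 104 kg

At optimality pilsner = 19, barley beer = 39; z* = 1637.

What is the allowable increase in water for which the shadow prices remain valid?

Binding constraints: bottling, water. The basis is B = [[3,2],[5,2]] with det -4.
Per unit increase in water, x* moves by d = (0.5, -0.75).
The basis stays optimal until barley beer reaches 0; allowable increase = 52 hL.

52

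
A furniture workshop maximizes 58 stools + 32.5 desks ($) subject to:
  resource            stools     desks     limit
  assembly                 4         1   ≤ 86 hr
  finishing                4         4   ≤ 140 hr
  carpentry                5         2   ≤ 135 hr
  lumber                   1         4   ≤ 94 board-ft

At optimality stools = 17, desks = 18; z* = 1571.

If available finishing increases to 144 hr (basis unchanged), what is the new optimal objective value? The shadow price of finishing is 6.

Δb = 4, so new z* = 1571 + (6)·(4) = 1571 + 24 = 1595.

1595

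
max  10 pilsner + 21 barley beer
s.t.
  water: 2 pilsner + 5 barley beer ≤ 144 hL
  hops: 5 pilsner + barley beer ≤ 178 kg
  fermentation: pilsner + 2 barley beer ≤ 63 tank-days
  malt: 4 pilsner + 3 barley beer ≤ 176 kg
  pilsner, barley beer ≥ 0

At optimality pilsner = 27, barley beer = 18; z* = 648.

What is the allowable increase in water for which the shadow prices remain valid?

13.5

Binding constraints: water, fermentation. The basis is B = [[2,5],[1,2]] with det -1.
Per unit increase in water, x* moves by d = (-2, 1).
The basis stays optimal until pilsner reaches 0; allowable increase = 13.5 hL.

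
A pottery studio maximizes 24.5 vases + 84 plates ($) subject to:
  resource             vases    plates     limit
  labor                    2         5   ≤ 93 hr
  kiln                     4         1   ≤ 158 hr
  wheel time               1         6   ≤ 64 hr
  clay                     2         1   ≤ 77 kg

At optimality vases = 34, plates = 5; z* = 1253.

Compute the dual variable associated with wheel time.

Check each constraint at x*: labor 93/93 (tight); kiln 141/158 (slack 17); wheel time 64/64 (tight); clay 73/77 (slack 4).
Since kiln, clay are not tight, their duals are 0.
Dual feasibility on the basic columns requires 2·y_labor + 1·y_wheel time = 24.5, 5·y_labor + 6·y_wheel time = 84.
This yields shadow prices y_labor = 9, y_wheel time = 6.5.
Shadow price of wheel time = 6.5.

6.5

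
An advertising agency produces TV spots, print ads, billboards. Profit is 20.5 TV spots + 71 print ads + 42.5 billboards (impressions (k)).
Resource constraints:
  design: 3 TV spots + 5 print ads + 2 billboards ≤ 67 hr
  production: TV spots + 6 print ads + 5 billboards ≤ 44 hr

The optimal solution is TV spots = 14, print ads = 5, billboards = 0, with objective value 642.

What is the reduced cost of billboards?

Check each constraint at x*: design 67/67 (tight); production 44/44 (tight).
From A_Bᵀ y = c: 3·y_design + 1·y_production = 20.5; 5·y_design + 6·y_production = 71.
→ y_design = 4 and y_production = 8.5.
Reduced cost of billboards: c₃ − yᵀa₃ = 42.5 − (4·2 + 8.5·5) = 42.5 − 50.5 = -8.

-8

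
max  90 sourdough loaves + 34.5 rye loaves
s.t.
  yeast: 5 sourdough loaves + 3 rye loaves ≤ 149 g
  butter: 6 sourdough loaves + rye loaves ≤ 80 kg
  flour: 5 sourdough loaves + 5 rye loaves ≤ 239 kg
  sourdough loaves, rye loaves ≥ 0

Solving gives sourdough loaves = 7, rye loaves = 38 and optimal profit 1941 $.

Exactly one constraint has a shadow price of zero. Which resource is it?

flour

yeast: 149/149 (binding)
butter: 80/80 (binding)
flour: 225/239 (slack 14)
By complementary slackness, a constraint with positive slack has shadow price 0 → flour.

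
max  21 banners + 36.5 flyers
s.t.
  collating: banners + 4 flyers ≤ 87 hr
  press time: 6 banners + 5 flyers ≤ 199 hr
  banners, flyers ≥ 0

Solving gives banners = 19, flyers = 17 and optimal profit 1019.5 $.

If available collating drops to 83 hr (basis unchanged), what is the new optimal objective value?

995.5

Both collating and press time are binding at x*.
Dual feasibility on the basic columns requires 1·y_collating + 6·y_press time = 21, 4·y_collating + 5·y_press time = 36.5.
→ y_collating = 6 and y_press time = 2.5.
Δz = y_collating·Δb = 6 × (-4) = -24, so new z* = 1019.5 − 24 = 995.5.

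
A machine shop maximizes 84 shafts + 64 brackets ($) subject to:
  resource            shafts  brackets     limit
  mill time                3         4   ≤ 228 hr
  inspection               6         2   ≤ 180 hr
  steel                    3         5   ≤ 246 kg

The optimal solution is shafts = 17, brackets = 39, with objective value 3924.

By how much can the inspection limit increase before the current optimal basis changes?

168

Binding constraints: inspection, steel. The basis is B = [[6,2],[3,5]] with det 24.
Per unit increase in inspection, x* moves by d = (0.2083, -0.125).
The basis stays optimal until mill time becomes binding; allowable increase = 168 hr.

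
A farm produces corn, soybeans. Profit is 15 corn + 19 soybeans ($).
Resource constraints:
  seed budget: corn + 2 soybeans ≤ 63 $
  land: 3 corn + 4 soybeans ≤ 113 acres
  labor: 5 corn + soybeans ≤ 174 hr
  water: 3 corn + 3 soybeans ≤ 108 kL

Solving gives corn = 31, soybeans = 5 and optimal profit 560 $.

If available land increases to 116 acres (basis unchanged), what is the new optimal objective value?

572

Check each constraint at x*: seed budget 41/63 (slack 22); land 113/113 (tight); labor 160/174 (slack 14); water 108/108 (tight).
By complementary slackness, y = 0 for the non-binding constraints.
Dual feasibility on the basic columns requires 3·y_land + 3·y_water = 15, 4·y_land + 3·y_water = 19.
→ y_land = 4 and y_water = 1.
Δz = y_land·Δb = 4 × (3) = 12, so new z* = 560 + 12 = 572.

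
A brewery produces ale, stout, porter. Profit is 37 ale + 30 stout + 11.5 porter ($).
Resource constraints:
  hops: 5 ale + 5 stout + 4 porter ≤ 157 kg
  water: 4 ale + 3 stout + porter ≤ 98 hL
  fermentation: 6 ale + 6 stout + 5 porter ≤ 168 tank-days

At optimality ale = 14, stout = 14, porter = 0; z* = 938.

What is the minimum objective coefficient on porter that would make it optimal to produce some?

14.5

Check each constraint at x*: hops 140/157 (slack 17); water 98/98 (tight); fermentation 168/168 (tight).
Slack constraints have shadow price 0 (complementary slackness).
Dual feasibility on the basic columns requires 4·y_water + 6·y_fermentation = 37, 3·y_water + 6·y_fermentation = 30.
This yields shadow prices y_water = 7, y_fermentation = 1.5.
porter enters the basis when its profit ≥ yᵀa₃ = 7·1 + 1.5·5 = 14.5.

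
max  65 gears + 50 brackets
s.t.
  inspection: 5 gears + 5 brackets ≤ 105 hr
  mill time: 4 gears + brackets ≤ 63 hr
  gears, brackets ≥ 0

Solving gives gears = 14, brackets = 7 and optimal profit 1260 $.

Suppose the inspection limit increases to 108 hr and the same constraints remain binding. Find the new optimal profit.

At the optimum: inspection uses 105 of 105 (binding); mill time uses 63 of 63 (binding).
The binding rows give the dual system: 5·y_inspection + 4·y_mill time = 65 and 5·y_inspection + 1·y_mill time = 50.
This yields shadow prices y_inspection = 9, y_mill time = 5.
Δz = y_inspection·Δb = 9 × (3) = 27, so new z* = 1260 + 27 = 1287.

1287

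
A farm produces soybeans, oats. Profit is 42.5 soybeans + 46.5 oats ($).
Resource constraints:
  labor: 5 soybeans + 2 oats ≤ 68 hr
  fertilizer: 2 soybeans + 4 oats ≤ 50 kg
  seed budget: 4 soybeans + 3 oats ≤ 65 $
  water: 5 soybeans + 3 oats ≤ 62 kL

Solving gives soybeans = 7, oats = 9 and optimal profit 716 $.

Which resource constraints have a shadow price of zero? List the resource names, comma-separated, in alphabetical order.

labor: 53/68 (slack 15)
fertilizer: 50/50 (binding)
seed budget: 55/65 (slack 10)
water: 62/62 (binding)
By complementary slackness, a constraint with positive slack has shadow price 0 → labor, seed budget.

labor, seed budget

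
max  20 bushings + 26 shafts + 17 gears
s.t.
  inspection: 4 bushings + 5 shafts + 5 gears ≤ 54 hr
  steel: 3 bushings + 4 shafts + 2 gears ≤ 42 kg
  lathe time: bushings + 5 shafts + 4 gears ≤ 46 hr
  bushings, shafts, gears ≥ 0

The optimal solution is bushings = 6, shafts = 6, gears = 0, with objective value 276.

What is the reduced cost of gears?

At the optimum: inspection uses 54 of 54 (binding); steel uses 42 of 42 (binding); lathe time uses 36 of 46 (slack = 10).
Since lathe time is not tight, its dual is 0.
The binding rows give the dual system: 4·y_inspection + 3·y_steel = 20 and 5·y_inspection + 4·y_steel = 26.
→ y_inspection = 2 and y_steel = 4.
Reduced cost of gears: c₃ − yᵀa₃ = 17 − (2·5 + 4·2) = 17 − 18 = -1.

-1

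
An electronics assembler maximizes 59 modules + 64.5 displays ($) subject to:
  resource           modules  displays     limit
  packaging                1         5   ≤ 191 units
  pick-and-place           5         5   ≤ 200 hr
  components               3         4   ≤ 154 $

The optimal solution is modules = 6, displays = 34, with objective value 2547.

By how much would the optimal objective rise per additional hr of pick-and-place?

Binding: pick-and-place and components. Non-binding: packaging (15 unused).
By complementary slackness, y = 0 for the non-binding constraint.
From A_Bᵀ y = c: 5·y_pick-and-place + 3·y_components = 59; 5·y_pick-and-place + 4·y_components = 64.5.
→ y_pick-and-place = 8.5 and y_components = 5.5.
Shadow price of pick-and-place = 8.5.

8.5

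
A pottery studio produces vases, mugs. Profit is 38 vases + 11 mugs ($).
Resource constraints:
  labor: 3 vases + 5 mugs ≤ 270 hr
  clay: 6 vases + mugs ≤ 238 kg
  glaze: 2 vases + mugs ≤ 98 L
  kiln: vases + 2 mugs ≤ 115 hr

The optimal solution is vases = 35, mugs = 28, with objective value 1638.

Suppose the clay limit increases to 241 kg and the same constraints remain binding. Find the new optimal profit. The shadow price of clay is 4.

Δb = 3, so new z* = 1638 + (4)·(3) = 1638 + 12 = 1650.

1650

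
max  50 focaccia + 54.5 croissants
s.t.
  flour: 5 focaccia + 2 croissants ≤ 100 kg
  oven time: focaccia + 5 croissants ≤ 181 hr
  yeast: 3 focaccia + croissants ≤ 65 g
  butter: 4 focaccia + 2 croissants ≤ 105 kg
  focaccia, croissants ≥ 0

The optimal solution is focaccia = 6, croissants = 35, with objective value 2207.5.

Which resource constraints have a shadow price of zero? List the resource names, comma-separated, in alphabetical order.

flour: 100/100 (binding)
oven time: 181/181 (binding)
yeast: 53/65 (slack 12)
butter: 94/105 (slack 11)
By complementary slackness, a constraint with positive slack has shadow price 0 → butter, yeast.

butter, yeast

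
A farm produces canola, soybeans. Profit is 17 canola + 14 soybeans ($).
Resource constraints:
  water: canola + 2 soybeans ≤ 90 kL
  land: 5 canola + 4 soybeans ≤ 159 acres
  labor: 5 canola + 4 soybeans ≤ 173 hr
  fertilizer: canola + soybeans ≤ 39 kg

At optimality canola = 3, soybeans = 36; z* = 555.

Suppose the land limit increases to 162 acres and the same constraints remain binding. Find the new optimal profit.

564

Binding: land and fertilizer. Non-binding: water (15 unused), labor (14 unused).
Slack constraints have shadow price 0 (complementary slackness).
Dual feasibility on the basic columns requires 5·y_land + 1·y_fertilizer = 17, 4·y_land + 1·y_fertilizer = 14.
Solving: y_land = 3, y_fertilizer = 2.
Δz = y_land·Δb = 3 × (3) = 9, so new z* = 555 + 9 = 564.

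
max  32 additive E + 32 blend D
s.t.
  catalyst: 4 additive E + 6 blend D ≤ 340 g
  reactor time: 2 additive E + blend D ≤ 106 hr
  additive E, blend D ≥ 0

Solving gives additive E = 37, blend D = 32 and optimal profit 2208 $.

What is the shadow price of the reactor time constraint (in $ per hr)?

At the optimum: catalyst uses 340 of 340 (binding); reactor time uses 106 of 106 (binding).
The binding rows give the dual system: 4·y_catalyst + 2·y_reactor time = 32 and 6·y_catalyst + 1·y_reactor time = 32.
This yields shadow prices y_catalyst = 4, y_reactor time = 8.
Shadow price of reactor time = 8.

8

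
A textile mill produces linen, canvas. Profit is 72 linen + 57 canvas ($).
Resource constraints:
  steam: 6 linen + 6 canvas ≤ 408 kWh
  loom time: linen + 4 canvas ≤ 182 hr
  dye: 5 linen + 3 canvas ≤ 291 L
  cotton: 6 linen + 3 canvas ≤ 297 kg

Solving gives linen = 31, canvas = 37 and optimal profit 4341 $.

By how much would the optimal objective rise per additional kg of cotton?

Binding: steam and cotton. Non-binding: loom time (3 unused), dye (25 unused).
Since loom time, dye are not tight, their duals are 0.
The binding rows give the dual system: 6·y_steam + 6·y_cotton = 72 and 6·y_steam + 3·y_cotton = 57.
This yields shadow prices y_steam = 7, y_cotton = 5.
Shadow price of cotton = 5.

5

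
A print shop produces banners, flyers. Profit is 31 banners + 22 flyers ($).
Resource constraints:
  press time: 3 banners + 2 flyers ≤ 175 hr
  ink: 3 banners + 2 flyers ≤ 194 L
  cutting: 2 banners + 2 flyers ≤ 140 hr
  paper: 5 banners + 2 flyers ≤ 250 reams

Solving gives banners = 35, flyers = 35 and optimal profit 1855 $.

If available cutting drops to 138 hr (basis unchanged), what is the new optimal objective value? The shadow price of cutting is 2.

1851

Δb = -2, so new z* = 1855 + (2)·(-2) = 1855 − 4 = 1851.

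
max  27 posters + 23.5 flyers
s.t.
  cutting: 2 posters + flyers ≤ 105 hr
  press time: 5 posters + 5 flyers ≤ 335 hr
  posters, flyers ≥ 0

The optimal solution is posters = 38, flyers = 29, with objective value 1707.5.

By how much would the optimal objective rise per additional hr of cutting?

Both cutting and press time are binding at x*.
Dual feasibility on the basic columns requires 2·y_cutting + 5·y_press time = 27, 1·y_cutting + 5·y_press time = 23.5.
This yields shadow prices y_cutting = 3.5, y_press time = 4.
Shadow price of cutting = 3.5.

3.5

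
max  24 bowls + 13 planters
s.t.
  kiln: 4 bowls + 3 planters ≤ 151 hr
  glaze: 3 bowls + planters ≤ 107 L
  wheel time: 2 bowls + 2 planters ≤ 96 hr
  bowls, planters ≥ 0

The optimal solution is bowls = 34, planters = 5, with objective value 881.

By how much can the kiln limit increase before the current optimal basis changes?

22.5

Binding constraints: kiln, glaze. The basis is B = [[4,3],[3,1]] with det -5.
Per unit increase in kiln, x* moves by d = (-0.2, 0.6).
The basis stays optimal until wheel time becomes binding; allowable increase = 22.5 hr.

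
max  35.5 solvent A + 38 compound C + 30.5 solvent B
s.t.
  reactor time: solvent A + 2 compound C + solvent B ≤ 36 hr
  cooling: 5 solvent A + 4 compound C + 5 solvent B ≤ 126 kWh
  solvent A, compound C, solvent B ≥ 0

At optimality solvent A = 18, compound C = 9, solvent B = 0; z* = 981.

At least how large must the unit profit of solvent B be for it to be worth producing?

35.5

Check each constraint at x*: reactor time 36/36 (tight); cooling 126/126 (tight).
The binding rows give the dual system: 1·y_reactor time + 5·y_cooling = 35.5 and 2·y_reactor time + 4·y_cooling = 38.
This yields shadow prices y_reactor time = 8, y_cooling = 5.5.
solvent B enters the basis when its profit ≥ yᵀa₃ = 8·1 + 5.5·5 = 35.5.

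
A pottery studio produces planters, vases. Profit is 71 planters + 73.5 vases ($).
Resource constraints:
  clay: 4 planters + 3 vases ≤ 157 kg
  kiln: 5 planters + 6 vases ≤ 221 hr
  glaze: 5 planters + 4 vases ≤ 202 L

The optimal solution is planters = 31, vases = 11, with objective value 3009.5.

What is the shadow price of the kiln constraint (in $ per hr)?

9

At the optimum: clay uses 157 of 157 (binding); kiln uses 221 of 221 (binding); glaze uses 199 of 202 (slack = 3).
By complementary slackness, y = 0 for the non-binding constraint.
From A_Bᵀ y = c: 4·y_clay + 5·y_kiln = 71; 3·y_clay + 6·y_kiln = 73.5.
This yields shadow prices y_clay = 6.5, y_kiln = 9.
Shadow price of kiln = 9.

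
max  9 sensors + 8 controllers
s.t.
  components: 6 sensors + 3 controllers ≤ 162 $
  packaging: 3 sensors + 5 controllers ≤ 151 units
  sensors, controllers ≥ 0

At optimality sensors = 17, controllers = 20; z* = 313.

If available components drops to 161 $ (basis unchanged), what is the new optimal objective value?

At the optimum: components uses 162 of 162 (binding); packaging uses 151 of 151 (binding).
The binding rows give the dual system: 6·y_components + 3·y_packaging = 9 and 3·y_components + 5·y_packaging = 8.
This yields shadow prices y_components = 1, y_packaging = 1.
Δz = y_components·Δb = 1 × (-1) = -1, so new z* = 313 − 1 = 312.

312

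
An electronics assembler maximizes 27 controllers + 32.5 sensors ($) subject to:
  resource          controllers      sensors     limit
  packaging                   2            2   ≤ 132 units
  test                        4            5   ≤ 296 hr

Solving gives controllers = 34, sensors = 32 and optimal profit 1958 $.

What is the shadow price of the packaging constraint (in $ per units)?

Check each constraint at x*: packaging 132/132 (tight); test 296/296 (tight).
From A_Bᵀ y = c: 2·y_packaging + 4·y_test = 27; 2·y_packaging + 5·y_test = 32.5.
Solving: y_packaging = 2.5, y_test = 5.5.
Shadow price of packaging = 2.5.

2.5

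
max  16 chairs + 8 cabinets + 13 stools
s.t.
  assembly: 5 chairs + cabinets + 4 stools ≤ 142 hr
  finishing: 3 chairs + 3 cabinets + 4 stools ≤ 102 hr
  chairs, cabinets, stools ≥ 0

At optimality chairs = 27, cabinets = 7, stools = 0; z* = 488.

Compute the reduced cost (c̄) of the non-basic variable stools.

-3

Both assembly and finishing are binding at x*.
Dual feasibility on the basic columns requires 5·y_assembly + 3·y_finishing = 16, 1·y_assembly + 3·y_finishing = 8.
→ y_assembly = 2 and y_finishing = 2.
Reduced cost of stools: c₃ − yᵀa₃ = 13 − (2·4 + 2·4) = 13 − 16 = -3.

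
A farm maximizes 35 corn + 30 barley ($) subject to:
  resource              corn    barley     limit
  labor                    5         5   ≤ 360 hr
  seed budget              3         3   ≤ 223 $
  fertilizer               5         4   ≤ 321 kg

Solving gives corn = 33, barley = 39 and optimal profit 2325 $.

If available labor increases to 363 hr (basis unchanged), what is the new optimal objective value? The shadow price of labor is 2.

2331

Δb = 3, so new z* = 2325 + (2)·(3) = 2325 + 6 = 2331.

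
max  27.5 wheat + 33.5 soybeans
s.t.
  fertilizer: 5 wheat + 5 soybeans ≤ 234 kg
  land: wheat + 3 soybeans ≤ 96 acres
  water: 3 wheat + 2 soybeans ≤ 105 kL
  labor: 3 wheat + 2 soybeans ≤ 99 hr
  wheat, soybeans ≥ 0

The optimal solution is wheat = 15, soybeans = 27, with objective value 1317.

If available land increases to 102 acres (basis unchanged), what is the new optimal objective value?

1356

Check each constraint at x*: fertilizer 210/234 (slack 24); land 96/96 (tight); water 99/105 (slack 6); labor 99/99 (tight).
Slack constraints have shadow price 0 (complementary slackness).
From A_Bᵀ y = c: 1·y_land + 3·y_labor = 27.5; 3·y_land + 2·y_labor = 33.5.
Solving: y_land = 6.5, y_labor = 7.
Δz = y_land·Δb = 6.5 × (6) = 39, so new z* = 1317 + 39 = 1356.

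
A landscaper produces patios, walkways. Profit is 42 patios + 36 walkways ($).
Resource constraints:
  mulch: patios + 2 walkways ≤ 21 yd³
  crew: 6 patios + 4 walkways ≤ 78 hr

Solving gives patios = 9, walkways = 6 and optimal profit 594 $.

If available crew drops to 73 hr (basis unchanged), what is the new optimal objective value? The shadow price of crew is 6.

564

Δb = -5, so new z* = 594 + (6)·(-5) = 594 − 30 = 564.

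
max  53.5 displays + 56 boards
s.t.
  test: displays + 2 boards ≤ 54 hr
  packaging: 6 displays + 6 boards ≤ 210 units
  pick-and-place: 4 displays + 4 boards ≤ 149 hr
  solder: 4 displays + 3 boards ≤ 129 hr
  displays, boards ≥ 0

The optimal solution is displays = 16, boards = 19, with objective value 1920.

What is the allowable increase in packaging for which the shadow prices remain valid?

Binding constraints: test, packaging. The basis is B = [[1,2],[6,6]] with det -6.
Per unit increase in packaging, x* moves by d = (0.3333, -0.1667).
The basis stays optimal until solder becomes binding; allowable increase = 9.6 units.

9.6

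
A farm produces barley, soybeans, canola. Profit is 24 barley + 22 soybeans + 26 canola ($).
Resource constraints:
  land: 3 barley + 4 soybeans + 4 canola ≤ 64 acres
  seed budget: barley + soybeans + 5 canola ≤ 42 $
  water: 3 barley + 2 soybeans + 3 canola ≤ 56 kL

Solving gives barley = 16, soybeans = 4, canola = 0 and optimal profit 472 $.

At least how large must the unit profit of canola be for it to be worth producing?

At the optimum: land uses 64 of 64 (binding); seed budget uses 20 of 42 (slack = 22); water uses 56 of 56 (binding).
Slack constraints have shadow price 0 (complementary slackness).
Dual feasibility on the basic columns requires 3·y_land + 3·y_water = 24, 4·y_land + 2·y_water = 22.
Solving: y_land = 3, y_water = 5.
canola enters the basis when its profit ≥ yᵀa₃ = 3·4 + 5·3 = 27.

27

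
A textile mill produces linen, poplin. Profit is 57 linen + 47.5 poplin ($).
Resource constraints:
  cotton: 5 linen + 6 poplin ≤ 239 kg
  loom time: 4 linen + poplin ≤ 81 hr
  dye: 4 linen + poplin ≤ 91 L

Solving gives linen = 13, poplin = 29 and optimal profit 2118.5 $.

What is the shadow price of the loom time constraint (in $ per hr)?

5.5

Binding: cotton and loom time. Non-binding: dye (10 unused).
By complementary slackness, y = 0 for the non-binding constraint.
From A_Bᵀ y = c: 5·y_cotton + 4·y_loom time = 57; 6·y_cotton + 1·y_loom time = 47.5.
This yields shadow prices y_cotton = 7, y_loom time = 5.5.
Shadow price of loom time = 5.5.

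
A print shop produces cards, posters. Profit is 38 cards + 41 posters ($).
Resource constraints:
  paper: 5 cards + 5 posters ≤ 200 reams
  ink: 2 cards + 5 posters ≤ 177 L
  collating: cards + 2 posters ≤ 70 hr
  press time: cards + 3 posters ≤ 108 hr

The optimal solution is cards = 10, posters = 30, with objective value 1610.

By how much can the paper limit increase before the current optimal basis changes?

150

Binding constraints: paper, collating. The basis is B = [[5,5],[1,2]] with det 5.
Per unit increase in paper, x* moves by d = (0.4, -0.2).
The basis stays optimal until posters reaches 0; allowable increase = 150 reams.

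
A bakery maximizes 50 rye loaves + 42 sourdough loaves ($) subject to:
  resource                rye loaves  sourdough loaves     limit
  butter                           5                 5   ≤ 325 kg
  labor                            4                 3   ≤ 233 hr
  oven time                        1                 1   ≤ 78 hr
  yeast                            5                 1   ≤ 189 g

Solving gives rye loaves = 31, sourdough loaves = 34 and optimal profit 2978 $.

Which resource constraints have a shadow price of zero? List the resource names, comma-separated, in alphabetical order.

butter: 325/325 (binding)
labor: 226/233 (slack 7)
oven time: 65/78 (slack 13)
yeast: 189/189 (binding)
By complementary slackness, a constraint with positive slack has shadow price 0 → labor, oven time.

labor, oven time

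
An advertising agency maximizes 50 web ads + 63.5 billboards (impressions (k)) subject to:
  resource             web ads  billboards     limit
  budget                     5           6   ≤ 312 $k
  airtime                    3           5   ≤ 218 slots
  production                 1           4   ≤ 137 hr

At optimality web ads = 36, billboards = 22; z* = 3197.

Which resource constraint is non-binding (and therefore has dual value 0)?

budget: 312/312 (binding)
airtime: 218/218 (binding)
production: 124/137 (slack 13)
By complementary slackness, a constraint with positive slack has shadow price 0 → production.

production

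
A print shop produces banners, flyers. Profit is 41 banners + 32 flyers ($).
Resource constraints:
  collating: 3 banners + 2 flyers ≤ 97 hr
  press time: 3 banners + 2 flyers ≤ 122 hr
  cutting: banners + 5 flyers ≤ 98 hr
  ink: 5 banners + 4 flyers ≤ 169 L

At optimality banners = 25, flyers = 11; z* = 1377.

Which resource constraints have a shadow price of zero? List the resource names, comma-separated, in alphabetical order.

cutting, press time

collating: 97/97 (binding)
press time: 97/122 (slack 25)
cutting: 80/98 (slack 18)
ink: 169/169 (binding)
By complementary slackness, a constraint with positive slack has shadow price 0 → cutting, press time.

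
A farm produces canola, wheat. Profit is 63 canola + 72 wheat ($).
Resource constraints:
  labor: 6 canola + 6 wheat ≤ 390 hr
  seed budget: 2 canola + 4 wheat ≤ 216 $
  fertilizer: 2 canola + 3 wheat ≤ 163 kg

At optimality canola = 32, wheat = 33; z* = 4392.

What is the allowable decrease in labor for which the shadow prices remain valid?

Binding constraints: labor, fertilizer. The basis is B = [[6,6],[2,3]] with det 6.
Per unit decrease in labor, x* moves by d = (-0.5, 0.3333).
The basis stays optimal until seed budget becomes binding; allowable decrease = 60 hr.

60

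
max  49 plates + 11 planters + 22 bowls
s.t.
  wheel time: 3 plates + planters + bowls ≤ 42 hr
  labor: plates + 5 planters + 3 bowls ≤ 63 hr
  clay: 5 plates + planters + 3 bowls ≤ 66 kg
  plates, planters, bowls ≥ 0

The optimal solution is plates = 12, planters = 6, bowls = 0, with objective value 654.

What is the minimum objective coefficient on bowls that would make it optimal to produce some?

At the optimum: wheel time uses 42 of 42 (binding); labor uses 42 of 63 (slack = 21); clay uses 66 of 66 (binding).
Since labor is not tight, its dual is 0.
From A_Bᵀ y = c: 3·y_wheel time + 5·y_clay = 49; 1·y_wheel time + 1·y_clay = 11.
This yields shadow prices y_wheel time = 3, y_clay = 8.
bowls enters the basis when its profit ≥ yᵀa₃ = 3·1 + 8·3 = 27.

27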